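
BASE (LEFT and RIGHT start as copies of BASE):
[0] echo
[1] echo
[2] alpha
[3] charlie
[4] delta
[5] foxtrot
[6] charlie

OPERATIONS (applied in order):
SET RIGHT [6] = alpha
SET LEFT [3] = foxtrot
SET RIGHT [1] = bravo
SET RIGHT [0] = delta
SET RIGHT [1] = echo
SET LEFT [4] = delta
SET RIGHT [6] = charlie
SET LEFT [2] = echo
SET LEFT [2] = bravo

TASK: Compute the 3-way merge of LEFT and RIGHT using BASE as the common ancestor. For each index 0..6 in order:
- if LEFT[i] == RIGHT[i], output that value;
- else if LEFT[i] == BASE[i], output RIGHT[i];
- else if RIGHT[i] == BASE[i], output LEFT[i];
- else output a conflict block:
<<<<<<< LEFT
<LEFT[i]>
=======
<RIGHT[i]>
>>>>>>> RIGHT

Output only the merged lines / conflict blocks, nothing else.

Answer: delta
echo
bravo
foxtrot
delta
foxtrot
charlie

Derivation:
Final LEFT:  [echo, echo, bravo, foxtrot, delta, foxtrot, charlie]
Final RIGHT: [delta, echo, alpha, charlie, delta, foxtrot, charlie]
i=0: L=echo=BASE, R=delta -> take RIGHT -> delta
i=1: L=echo R=echo -> agree -> echo
i=2: L=bravo, R=alpha=BASE -> take LEFT -> bravo
i=3: L=foxtrot, R=charlie=BASE -> take LEFT -> foxtrot
i=4: L=delta R=delta -> agree -> delta
i=5: L=foxtrot R=foxtrot -> agree -> foxtrot
i=6: L=charlie R=charlie -> agree -> charlie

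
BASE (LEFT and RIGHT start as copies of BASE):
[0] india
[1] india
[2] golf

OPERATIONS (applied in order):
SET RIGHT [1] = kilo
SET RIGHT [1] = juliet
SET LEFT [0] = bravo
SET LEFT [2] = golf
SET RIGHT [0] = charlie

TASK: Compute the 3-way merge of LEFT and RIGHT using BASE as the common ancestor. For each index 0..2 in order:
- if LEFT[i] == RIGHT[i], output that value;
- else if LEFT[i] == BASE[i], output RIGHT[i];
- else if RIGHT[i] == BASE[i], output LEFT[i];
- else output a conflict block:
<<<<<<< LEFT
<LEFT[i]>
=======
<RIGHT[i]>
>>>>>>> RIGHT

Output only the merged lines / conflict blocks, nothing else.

Final LEFT:  [bravo, india, golf]
Final RIGHT: [charlie, juliet, golf]
i=0: BASE=india L=bravo R=charlie all differ -> CONFLICT
i=1: L=india=BASE, R=juliet -> take RIGHT -> juliet
i=2: L=golf R=golf -> agree -> golf

Answer: <<<<<<< LEFT
bravo
=======
charlie
>>>>>>> RIGHT
juliet
golf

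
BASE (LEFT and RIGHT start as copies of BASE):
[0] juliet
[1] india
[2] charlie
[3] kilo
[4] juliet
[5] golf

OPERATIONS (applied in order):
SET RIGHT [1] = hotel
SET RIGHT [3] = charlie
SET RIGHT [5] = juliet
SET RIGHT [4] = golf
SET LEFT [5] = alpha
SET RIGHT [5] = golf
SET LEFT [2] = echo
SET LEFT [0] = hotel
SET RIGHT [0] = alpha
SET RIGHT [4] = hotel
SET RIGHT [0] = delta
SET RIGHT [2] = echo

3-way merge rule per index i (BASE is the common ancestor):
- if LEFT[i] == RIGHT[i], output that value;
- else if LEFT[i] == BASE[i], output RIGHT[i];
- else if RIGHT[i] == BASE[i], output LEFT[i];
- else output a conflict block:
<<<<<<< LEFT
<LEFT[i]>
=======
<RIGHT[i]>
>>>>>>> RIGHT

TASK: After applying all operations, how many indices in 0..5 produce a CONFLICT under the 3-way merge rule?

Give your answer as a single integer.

Answer: 1

Derivation:
Final LEFT:  [hotel, india, echo, kilo, juliet, alpha]
Final RIGHT: [delta, hotel, echo, charlie, hotel, golf]
i=0: BASE=juliet L=hotel R=delta all differ -> CONFLICT
i=1: L=india=BASE, R=hotel -> take RIGHT -> hotel
i=2: L=echo R=echo -> agree -> echo
i=3: L=kilo=BASE, R=charlie -> take RIGHT -> charlie
i=4: L=juliet=BASE, R=hotel -> take RIGHT -> hotel
i=5: L=alpha, R=golf=BASE -> take LEFT -> alpha
Conflict count: 1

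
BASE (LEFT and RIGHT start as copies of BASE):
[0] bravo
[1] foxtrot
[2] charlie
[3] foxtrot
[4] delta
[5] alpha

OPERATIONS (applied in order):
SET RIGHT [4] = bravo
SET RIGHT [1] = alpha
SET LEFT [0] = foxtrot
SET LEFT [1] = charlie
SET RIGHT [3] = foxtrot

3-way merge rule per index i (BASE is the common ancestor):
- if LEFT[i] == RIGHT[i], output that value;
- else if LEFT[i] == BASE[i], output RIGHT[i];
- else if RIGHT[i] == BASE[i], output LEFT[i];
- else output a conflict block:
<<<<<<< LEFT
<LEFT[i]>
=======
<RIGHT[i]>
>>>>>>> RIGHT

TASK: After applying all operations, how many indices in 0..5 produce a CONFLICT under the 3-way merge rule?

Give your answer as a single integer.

Final LEFT:  [foxtrot, charlie, charlie, foxtrot, delta, alpha]
Final RIGHT: [bravo, alpha, charlie, foxtrot, bravo, alpha]
i=0: L=foxtrot, R=bravo=BASE -> take LEFT -> foxtrot
i=1: BASE=foxtrot L=charlie R=alpha all differ -> CONFLICT
i=2: L=charlie R=charlie -> agree -> charlie
i=3: L=foxtrot R=foxtrot -> agree -> foxtrot
i=4: L=delta=BASE, R=bravo -> take RIGHT -> bravo
i=5: L=alpha R=alpha -> agree -> alpha
Conflict count: 1

Answer: 1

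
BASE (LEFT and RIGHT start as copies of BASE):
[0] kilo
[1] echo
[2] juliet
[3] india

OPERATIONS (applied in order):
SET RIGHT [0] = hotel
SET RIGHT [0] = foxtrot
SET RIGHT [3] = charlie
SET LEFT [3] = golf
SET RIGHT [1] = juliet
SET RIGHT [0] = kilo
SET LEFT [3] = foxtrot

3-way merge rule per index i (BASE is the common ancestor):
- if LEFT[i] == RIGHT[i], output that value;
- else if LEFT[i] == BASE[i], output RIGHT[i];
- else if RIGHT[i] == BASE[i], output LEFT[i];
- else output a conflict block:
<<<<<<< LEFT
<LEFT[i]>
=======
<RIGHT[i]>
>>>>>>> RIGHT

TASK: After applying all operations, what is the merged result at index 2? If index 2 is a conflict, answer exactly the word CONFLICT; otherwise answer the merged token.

Final LEFT:  [kilo, echo, juliet, foxtrot]
Final RIGHT: [kilo, juliet, juliet, charlie]
i=0: L=kilo R=kilo -> agree -> kilo
i=1: L=echo=BASE, R=juliet -> take RIGHT -> juliet
i=2: L=juliet R=juliet -> agree -> juliet
i=3: BASE=india L=foxtrot R=charlie all differ -> CONFLICT
Index 2 -> juliet

Answer: juliet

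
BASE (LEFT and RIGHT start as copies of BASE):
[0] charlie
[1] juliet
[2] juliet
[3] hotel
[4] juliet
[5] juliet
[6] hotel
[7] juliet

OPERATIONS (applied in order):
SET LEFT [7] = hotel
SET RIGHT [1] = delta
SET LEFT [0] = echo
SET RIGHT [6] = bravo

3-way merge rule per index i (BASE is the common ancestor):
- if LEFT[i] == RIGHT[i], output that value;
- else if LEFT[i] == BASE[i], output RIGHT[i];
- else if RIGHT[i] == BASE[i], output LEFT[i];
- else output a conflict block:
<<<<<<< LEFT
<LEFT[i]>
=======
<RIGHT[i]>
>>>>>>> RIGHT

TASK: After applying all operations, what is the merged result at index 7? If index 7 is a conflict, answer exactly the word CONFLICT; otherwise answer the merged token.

Answer: hotel

Derivation:
Final LEFT:  [echo, juliet, juliet, hotel, juliet, juliet, hotel, hotel]
Final RIGHT: [charlie, delta, juliet, hotel, juliet, juliet, bravo, juliet]
i=0: L=echo, R=charlie=BASE -> take LEFT -> echo
i=1: L=juliet=BASE, R=delta -> take RIGHT -> delta
i=2: L=juliet R=juliet -> agree -> juliet
i=3: L=hotel R=hotel -> agree -> hotel
i=4: L=juliet R=juliet -> agree -> juliet
i=5: L=juliet R=juliet -> agree -> juliet
i=6: L=hotel=BASE, R=bravo -> take RIGHT -> bravo
i=7: L=hotel, R=juliet=BASE -> take LEFT -> hotel
Index 7 -> hotel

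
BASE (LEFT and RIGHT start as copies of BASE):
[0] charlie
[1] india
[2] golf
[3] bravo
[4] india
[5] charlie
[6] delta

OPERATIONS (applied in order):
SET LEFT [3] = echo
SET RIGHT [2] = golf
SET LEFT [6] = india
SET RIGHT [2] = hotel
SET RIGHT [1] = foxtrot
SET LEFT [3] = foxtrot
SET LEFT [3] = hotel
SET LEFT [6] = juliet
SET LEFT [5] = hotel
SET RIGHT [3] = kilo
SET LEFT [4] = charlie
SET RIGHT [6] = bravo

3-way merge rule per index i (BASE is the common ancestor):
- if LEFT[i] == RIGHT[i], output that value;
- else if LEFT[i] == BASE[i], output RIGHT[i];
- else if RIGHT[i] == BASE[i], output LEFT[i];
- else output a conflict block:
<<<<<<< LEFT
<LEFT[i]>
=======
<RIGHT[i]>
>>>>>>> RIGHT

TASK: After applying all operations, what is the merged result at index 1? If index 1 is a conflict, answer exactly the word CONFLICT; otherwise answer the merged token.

Final LEFT:  [charlie, india, golf, hotel, charlie, hotel, juliet]
Final RIGHT: [charlie, foxtrot, hotel, kilo, india, charlie, bravo]
i=0: L=charlie R=charlie -> agree -> charlie
i=1: L=india=BASE, R=foxtrot -> take RIGHT -> foxtrot
i=2: L=golf=BASE, R=hotel -> take RIGHT -> hotel
i=3: BASE=bravo L=hotel R=kilo all differ -> CONFLICT
i=4: L=charlie, R=india=BASE -> take LEFT -> charlie
i=5: L=hotel, R=charlie=BASE -> take LEFT -> hotel
i=6: BASE=delta L=juliet R=bravo all differ -> CONFLICT
Index 1 -> foxtrot

Answer: foxtrot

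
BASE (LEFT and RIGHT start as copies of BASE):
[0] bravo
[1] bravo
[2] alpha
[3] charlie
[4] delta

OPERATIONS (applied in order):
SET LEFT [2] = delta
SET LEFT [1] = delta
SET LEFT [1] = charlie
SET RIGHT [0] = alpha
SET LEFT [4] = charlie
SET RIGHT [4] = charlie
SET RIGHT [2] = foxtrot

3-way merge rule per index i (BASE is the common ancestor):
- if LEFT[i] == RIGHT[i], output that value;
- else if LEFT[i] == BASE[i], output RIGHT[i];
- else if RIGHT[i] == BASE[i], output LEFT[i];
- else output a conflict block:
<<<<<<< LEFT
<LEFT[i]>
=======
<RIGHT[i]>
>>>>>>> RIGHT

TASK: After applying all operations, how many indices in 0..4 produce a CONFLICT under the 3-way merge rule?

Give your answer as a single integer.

Final LEFT:  [bravo, charlie, delta, charlie, charlie]
Final RIGHT: [alpha, bravo, foxtrot, charlie, charlie]
i=0: L=bravo=BASE, R=alpha -> take RIGHT -> alpha
i=1: L=charlie, R=bravo=BASE -> take LEFT -> charlie
i=2: BASE=alpha L=delta R=foxtrot all differ -> CONFLICT
i=3: L=charlie R=charlie -> agree -> charlie
i=4: L=charlie R=charlie -> agree -> charlie
Conflict count: 1

Answer: 1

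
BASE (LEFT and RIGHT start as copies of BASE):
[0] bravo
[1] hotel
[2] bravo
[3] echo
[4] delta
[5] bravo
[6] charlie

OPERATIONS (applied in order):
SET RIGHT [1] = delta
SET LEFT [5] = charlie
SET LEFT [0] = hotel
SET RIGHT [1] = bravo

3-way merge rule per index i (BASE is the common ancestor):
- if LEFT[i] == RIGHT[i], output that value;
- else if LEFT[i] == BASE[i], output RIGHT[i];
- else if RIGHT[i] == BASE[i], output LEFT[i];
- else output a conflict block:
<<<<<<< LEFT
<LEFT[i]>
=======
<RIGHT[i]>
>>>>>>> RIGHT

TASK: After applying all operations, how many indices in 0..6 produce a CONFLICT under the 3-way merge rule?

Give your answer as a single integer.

Answer: 0

Derivation:
Final LEFT:  [hotel, hotel, bravo, echo, delta, charlie, charlie]
Final RIGHT: [bravo, bravo, bravo, echo, delta, bravo, charlie]
i=0: L=hotel, R=bravo=BASE -> take LEFT -> hotel
i=1: L=hotel=BASE, R=bravo -> take RIGHT -> bravo
i=2: L=bravo R=bravo -> agree -> bravo
i=3: L=echo R=echo -> agree -> echo
i=4: L=delta R=delta -> agree -> delta
i=5: L=charlie, R=bravo=BASE -> take LEFT -> charlie
i=6: L=charlie R=charlie -> agree -> charlie
Conflict count: 0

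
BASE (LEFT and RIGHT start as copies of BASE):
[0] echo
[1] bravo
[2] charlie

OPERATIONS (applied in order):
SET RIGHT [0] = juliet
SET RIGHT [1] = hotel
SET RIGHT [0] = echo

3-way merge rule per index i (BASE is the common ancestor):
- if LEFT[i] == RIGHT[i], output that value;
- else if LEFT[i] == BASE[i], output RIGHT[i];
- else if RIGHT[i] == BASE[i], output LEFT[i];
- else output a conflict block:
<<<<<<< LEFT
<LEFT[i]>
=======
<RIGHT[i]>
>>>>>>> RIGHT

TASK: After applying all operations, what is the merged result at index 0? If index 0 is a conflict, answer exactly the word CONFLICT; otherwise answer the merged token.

Final LEFT:  [echo, bravo, charlie]
Final RIGHT: [echo, hotel, charlie]
i=0: L=echo R=echo -> agree -> echo
i=1: L=bravo=BASE, R=hotel -> take RIGHT -> hotel
i=2: L=charlie R=charlie -> agree -> charlie
Index 0 -> echo

Answer: echo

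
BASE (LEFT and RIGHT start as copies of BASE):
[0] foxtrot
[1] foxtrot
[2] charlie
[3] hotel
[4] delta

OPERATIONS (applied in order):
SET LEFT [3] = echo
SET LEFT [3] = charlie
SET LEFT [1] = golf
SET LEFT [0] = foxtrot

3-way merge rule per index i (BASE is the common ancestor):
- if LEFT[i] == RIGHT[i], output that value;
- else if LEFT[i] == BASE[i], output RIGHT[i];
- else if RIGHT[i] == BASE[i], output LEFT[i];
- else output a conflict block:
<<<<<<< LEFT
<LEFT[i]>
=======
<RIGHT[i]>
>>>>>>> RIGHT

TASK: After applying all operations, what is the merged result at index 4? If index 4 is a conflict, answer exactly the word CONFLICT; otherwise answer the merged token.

Answer: delta

Derivation:
Final LEFT:  [foxtrot, golf, charlie, charlie, delta]
Final RIGHT: [foxtrot, foxtrot, charlie, hotel, delta]
i=0: L=foxtrot R=foxtrot -> agree -> foxtrot
i=1: L=golf, R=foxtrot=BASE -> take LEFT -> golf
i=2: L=charlie R=charlie -> agree -> charlie
i=3: L=charlie, R=hotel=BASE -> take LEFT -> charlie
i=4: L=delta R=delta -> agree -> delta
Index 4 -> delta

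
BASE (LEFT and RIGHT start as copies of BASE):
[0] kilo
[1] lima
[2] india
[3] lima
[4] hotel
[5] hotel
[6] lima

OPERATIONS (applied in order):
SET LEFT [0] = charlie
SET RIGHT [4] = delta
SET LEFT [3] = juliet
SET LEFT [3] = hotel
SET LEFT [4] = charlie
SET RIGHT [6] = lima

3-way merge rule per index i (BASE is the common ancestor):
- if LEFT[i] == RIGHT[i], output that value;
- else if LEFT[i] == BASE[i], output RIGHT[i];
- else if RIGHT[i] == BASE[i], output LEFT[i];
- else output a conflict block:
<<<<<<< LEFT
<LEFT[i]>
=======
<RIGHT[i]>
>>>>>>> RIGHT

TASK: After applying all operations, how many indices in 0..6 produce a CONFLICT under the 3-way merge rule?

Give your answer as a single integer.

Answer: 1

Derivation:
Final LEFT:  [charlie, lima, india, hotel, charlie, hotel, lima]
Final RIGHT: [kilo, lima, india, lima, delta, hotel, lima]
i=0: L=charlie, R=kilo=BASE -> take LEFT -> charlie
i=1: L=lima R=lima -> agree -> lima
i=2: L=india R=india -> agree -> india
i=3: L=hotel, R=lima=BASE -> take LEFT -> hotel
i=4: BASE=hotel L=charlie R=delta all differ -> CONFLICT
i=5: L=hotel R=hotel -> agree -> hotel
i=6: L=lima R=lima -> agree -> lima
Conflict count: 1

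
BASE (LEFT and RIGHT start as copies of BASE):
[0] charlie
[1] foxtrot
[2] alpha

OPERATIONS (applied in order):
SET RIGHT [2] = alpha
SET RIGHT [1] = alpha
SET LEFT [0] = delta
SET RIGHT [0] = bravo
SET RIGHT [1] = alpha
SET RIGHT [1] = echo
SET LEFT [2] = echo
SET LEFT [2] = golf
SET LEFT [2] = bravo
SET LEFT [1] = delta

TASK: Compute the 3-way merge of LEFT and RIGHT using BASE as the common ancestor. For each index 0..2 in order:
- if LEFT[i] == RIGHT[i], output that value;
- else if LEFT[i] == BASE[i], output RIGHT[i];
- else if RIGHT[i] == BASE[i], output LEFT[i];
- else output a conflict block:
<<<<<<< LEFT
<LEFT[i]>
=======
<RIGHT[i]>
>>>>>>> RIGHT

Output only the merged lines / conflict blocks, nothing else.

Answer: <<<<<<< LEFT
delta
=======
bravo
>>>>>>> RIGHT
<<<<<<< LEFT
delta
=======
echo
>>>>>>> RIGHT
bravo

Derivation:
Final LEFT:  [delta, delta, bravo]
Final RIGHT: [bravo, echo, alpha]
i=0: BASE=charlie L=delta R=bravo all differ -> CONFLICT
i=1: BASE=foxtrot L=delta R=echo all differ -> CONFLICT
i=2: L=bravo, R=alpha=BASE -> take LEFT -> bravo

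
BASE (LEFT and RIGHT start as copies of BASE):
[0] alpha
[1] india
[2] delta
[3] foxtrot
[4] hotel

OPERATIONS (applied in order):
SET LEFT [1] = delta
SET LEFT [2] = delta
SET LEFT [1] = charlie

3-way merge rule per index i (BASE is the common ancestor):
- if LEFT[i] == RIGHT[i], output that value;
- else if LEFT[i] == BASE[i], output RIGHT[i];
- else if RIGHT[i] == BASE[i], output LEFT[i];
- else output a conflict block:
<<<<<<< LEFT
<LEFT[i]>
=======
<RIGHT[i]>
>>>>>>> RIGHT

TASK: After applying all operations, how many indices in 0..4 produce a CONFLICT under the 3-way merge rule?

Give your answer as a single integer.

Answer: 0

Derivation:
Final LEFT:  [alpha, charlie, delta, foxtrot, hotel]
Final RIGHT: [alpha, india, delta, foxtrot, hotel]
i=0: L=alpha R=alpha -> agree -> alpha
i=1: L=charlie, R=india=BASE -> take LEFT -> charlie
i=2: L=delta R=delta -> agree -> delta
i=3: L=foxtrot R=foxtrot -> agree -> foxtrot
i=4: L=hotel R=hotel -> agree -> hotel
Conflict count: 0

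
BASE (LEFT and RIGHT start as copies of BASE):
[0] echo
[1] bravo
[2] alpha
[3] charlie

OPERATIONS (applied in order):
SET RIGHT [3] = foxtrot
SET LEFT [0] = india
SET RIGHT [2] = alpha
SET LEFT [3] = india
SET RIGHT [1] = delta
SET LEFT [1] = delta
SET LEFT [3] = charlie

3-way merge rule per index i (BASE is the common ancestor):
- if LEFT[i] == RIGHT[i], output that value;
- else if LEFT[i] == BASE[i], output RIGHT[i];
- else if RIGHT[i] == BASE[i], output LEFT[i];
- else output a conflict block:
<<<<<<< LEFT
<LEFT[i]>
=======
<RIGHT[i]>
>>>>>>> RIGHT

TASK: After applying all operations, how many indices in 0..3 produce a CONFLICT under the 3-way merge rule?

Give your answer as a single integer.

Final LEFT:  [india, delta, alpha, charlie]
Final RIGHT: [echo, delta, alpha, foxtrot]
i=0: L=india, R=echo=BASE -> take LEFT -> india
i=1: L=delta R=delta -> agree -> delta
i=2: L=alpha R=alpha -> agree -> alpha
i=3: L=charlie=BASE, R=foxtrot -> take RIGHT -> foxtrot
Conflict count: 0

Answer: 0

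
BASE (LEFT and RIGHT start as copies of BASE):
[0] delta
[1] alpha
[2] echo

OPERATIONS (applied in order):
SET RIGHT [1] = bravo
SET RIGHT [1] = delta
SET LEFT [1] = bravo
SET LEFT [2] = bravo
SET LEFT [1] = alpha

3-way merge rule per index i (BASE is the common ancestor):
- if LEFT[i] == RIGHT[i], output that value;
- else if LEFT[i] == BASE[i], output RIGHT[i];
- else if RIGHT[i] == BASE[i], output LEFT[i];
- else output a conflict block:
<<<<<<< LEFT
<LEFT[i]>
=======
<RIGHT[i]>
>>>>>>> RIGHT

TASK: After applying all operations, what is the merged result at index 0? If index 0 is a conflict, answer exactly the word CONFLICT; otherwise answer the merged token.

Answer: delta

Derivation:
Final LEFT:  [delta, alpha, bravo]
Final RIGHT: [delta, delta, echo]
i=0: L=delta R=delta -> agree -> delta
i=1: L=alpha=BASE, R=delta -> take RIGHT -> delta
i=2: L=bravo, R=echo=BASE -> take LEFT -> bravo
Index 0 -> delta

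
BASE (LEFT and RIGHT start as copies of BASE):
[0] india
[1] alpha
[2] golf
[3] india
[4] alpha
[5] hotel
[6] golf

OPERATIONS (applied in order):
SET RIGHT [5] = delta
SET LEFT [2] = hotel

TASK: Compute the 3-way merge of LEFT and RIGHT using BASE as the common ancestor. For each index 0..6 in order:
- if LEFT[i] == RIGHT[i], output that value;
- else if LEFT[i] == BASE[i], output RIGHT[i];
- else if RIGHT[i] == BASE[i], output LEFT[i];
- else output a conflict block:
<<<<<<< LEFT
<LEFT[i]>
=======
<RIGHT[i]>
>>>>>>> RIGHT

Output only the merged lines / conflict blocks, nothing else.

Final LEFT:  [india, alpha, hotel, india, alpha, hotel, golf]
Final RIGHT: [india, alpha, golf, india, alpha, delta, golf]
i=0: L=india R=india -> agree -> india
i=1: L=alpha R=alpha -> agree -> alpha
i=2: L=hotel, R=golf=BASE -> take LEFT -> hotel
i=3: L=india R=india -> agree -> india
i=4: L=alpha R=alpha -> agree -> alpha
i=5: L=hotel=BASE, R=delta -> take RIGHT -> delta
i=6: L=golf R=golf -> agree -> golf

Answer: india
alpha
hotel
india
alpha
delta
golf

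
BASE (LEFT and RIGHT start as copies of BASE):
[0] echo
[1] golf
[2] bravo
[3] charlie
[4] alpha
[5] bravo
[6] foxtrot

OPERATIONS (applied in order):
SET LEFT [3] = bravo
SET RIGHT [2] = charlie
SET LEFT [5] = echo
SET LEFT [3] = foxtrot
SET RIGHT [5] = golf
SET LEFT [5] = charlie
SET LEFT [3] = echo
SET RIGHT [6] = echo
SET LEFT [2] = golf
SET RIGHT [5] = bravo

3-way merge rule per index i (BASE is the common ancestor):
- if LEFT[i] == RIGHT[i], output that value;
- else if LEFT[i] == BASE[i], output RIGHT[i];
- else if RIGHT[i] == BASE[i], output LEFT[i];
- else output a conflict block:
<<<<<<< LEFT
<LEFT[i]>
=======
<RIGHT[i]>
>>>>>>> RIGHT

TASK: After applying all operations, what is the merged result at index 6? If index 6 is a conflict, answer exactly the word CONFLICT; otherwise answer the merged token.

Answer: echo

Derivation:
Final LEFT:  [echo, golf, golf, echo, alpha, charlie, foxtrot]
Final RIGHT: [echo, golf, charlie, charlie, alpha, bravo, echo]
i=0: L=echo R=echo -> agree -> echo
i=1: L=golf R=golf -> agree -> golf
i=2: BASE=bravo L=golf R=charlie all differ -> CONFLICT
i=3: L=echo, R=charlie=BASE -> take LEFT -> echo
i=4: L=alpha R=alpha -> agree -> alpha
i=5: L=charlie, R=bravo=BASE -> take LEFT -> charlie
i=6: L=foxtrot=BASE, R=echo -> take RIGHT -> echo
Index 6 -> echo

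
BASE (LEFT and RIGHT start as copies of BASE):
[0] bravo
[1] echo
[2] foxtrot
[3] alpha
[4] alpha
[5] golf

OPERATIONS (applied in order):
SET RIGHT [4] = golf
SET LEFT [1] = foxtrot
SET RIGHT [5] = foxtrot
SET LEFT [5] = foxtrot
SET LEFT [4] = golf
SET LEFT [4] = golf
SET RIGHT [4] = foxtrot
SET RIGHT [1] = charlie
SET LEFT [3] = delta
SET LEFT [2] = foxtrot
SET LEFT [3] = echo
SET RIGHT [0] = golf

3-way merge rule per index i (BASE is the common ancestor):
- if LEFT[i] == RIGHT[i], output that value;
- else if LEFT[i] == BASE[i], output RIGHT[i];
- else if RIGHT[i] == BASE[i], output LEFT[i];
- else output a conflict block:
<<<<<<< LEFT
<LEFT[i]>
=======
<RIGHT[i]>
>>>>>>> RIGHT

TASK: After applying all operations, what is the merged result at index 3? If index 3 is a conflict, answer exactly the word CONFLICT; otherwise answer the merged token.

Final LEFT:  [bravo, foxtrot, foxtrot, echo, golf, foxtrot]
Final RIGHT: [golf, charlie, foxtrot, alpha, foxtrot, foxtrot]
i=0: L=bravo=BASE, R=golf -> take RIGHT -> golf
i=1: BASE=echo L=foxtrot R=charlie all differ -> CONFLICT
i=2: L=foxtrot R=foxtrot -> agree -> foxtrot
i=3: L=echo, R=alpha=BASE -> take LEFT -> echo
i=4: BASE=alpha L=golf R=foxtrot all differ -> CONFLICT
i=5: L=foxtrot R=foxtrot -> agree -> foxtrot
Index 3 -> echo

Answer: echo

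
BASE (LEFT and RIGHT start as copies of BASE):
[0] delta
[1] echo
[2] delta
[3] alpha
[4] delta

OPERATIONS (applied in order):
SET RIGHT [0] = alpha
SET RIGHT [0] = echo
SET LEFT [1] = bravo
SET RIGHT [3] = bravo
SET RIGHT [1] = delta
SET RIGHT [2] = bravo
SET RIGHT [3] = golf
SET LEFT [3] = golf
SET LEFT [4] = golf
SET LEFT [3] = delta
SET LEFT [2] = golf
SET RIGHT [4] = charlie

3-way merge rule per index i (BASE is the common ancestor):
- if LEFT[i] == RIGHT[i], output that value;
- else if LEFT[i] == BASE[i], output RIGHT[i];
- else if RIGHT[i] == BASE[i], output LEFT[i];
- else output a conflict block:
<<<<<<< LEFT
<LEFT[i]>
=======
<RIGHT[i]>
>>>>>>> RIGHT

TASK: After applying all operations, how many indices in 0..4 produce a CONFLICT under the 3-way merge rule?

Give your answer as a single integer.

Answer: 4

Derivation:
Final LEFT:  [delta, bravo, golf, delta, golf]
Final RIGHT: [echo, delta, bravo, golf, charlie]
i=0: L=delta=BASE, R=echo -> take RIGHT -> echo
i=1: BASE=echo L=bravo R=delta all differ -> CONFLICT
i=2: BASE=delta L=golf R=bravo all differ -> CONFLICT
i=3: BASE=alpha L=delta R=golf all differ -> CONFLICT
i=4: BASE=delta L=golf R=charlie all differ -> CONFLICT
Conflict count: 4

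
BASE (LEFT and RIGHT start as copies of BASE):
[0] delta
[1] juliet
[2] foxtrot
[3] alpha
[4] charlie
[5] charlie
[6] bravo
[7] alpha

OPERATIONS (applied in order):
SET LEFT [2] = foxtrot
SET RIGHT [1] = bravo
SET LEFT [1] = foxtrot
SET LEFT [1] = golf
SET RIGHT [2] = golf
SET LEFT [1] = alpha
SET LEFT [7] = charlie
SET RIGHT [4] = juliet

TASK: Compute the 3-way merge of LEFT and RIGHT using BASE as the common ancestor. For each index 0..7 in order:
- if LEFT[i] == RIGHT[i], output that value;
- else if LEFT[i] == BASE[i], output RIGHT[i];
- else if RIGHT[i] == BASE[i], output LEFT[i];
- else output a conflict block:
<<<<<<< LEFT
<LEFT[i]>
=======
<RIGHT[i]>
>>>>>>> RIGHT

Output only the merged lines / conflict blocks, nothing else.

Answer: delta
<<<<<<< LEFT
alpha
=======
bravo
>>>>>>> RIGHT
golf
alpha
juliet
charlie
bravo
charlie

Derivation:
Final LEFT:  [delta, alpha, foxtrot, alpha, charlie, charlie, bravo, charlie]
Final RIGHT: [delta, bravo, golf, alpha, juliet, charlie, bravo, alpha]
i=0: L=delta R=delta -> agree -> delta
i=1: BASE=juliet L=alpha R=bravo all differ -> CONFLICT
i=2: L=foxtrot=BASE, R=golf -> take RIGHT -> golf
i=3: L=alpha R=alpha -> agree -> alpha
i=4: L=charlie=BASE, R=juliet -> take RIGHT -> juliet
i=5: L=charlie R=charlie -> agree -> charlie
i=6: L=bravo R=bravo -> agree -> bravo
i=7: L=charlie, R=alpha=BASE -> take LEFT -> charlie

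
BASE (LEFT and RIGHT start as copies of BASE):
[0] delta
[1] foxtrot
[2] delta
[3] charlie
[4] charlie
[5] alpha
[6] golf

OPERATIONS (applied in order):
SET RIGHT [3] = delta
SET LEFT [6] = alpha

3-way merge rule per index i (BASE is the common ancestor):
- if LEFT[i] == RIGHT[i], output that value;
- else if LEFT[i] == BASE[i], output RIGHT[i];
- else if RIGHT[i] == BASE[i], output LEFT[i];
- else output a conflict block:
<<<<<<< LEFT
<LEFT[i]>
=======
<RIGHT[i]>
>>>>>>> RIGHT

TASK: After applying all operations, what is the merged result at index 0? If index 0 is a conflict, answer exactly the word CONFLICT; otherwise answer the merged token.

Answer: delta

Derivation:
Final LEFT:  [delta, foxtrot, delta, charlie, charlie, alpha, alpha]
Final RIGHT: [delta, foxtrot, delta, delta, charlie, alpha, golf]
i=0: L=delta R=delta -> agree -> delta
i=1: L=foxtrot R=foxtrot -> agree -> foxtrot
i=2: L=delta R=delta -> agree -> delta
i=3: L=charlie=BASE, R=delta -> take RIGHT -> delta
i=4: L=charlie R=charlie -> agree -> charlie
i=5: L=alpha R=alpha -> agree -> alpha
i=6: L=alpha, R=golf=BASE -> take LEFT -> alpha
Index 0 -> delta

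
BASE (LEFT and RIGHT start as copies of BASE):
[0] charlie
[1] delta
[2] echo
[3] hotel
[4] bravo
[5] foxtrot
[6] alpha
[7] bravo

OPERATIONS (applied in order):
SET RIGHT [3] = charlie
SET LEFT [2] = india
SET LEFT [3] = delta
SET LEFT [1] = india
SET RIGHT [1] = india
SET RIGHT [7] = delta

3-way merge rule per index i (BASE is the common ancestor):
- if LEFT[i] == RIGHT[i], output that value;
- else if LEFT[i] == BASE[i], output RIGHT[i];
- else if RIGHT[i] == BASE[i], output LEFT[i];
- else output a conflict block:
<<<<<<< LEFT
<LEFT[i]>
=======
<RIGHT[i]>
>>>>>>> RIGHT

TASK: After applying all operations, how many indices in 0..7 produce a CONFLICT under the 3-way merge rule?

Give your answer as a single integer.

Final LEFT:  [charlie, india, india, delta, bravo, foxtrot, alpha, bravo]
Final RIGHT: [charlie, india, echo, charlie, bravo, foxtrot, alpha, delta]
i=0: L=charlie R=charlie -> agree -> charlie
i=1: L=india R=india -> agree -> india
i=2: L=india, R=echo=BASE -> take LEFT -> india
i=3: BASE=hotel L=delta R=charlie all differ -> CONFLICT
i=4: L=bravo R=bravo -> agree -> bravo
i=5: L=foxtrot R=foxtrot -> agree -> foxtrot
i=6: L=alpha R=alpha -> agree -> alpha
i=7: L=bravo=BASE, R=delta -> take RIGHT -> delta
Conflict count: 1

Answer: 1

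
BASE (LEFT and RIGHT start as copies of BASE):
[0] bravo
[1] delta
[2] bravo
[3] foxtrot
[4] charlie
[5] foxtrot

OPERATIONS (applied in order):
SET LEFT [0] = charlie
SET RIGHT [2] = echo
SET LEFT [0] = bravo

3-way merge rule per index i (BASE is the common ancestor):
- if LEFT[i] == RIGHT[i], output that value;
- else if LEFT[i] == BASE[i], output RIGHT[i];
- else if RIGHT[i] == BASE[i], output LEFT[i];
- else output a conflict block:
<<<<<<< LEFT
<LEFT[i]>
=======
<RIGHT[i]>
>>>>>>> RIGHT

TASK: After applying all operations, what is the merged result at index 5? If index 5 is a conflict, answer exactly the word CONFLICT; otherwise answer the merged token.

Final LEFT:  [bravo, delta, bravo, foxtrot, charlie, foxtrot]
Final RIGHT: [bravo, delta, echo, foxtrot, charlie, foxtrot]
i=0: L=bravo R=bravo -> agree -> bravo
i=1: L=delta R=delta -> agree -> delta
i=2: L=bravo=BASE, R=echo -> take RIGHT -> echo
i=3: L=foxtrot R=foxtrot -> agree -> foxtrot
i=4: L=charlie R=charlie -> agree -> charlie
i=5: L=foxtrot R=foxtrot -> agree -> foxtrot
Index 5 -> foxtrot

Answer: foxtrot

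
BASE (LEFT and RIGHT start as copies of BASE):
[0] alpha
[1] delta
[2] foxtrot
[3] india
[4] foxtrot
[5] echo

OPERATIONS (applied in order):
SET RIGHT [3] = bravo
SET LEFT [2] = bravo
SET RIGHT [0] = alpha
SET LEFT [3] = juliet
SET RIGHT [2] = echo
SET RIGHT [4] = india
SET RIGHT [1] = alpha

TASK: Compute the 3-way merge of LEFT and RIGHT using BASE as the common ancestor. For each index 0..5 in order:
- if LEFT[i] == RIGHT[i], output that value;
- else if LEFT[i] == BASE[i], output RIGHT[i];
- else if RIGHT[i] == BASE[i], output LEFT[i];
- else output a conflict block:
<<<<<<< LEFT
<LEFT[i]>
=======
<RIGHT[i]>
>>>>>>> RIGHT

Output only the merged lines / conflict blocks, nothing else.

Final LEFT:  [alpha, delta, bravo, juliet, foxtrot, echo]
Final RIGHT: [alpha, alpha, echo, bravo, india, echo]
i=0: L=alpha R=alpha -> agree -> alpha
i=1: L=delta=BASE, R=alpha -> take RIGHT -> alpha
i=2: BASE=foxtrot L=bravo R=echo all differ -> CONFLICT
i=3: BASE=india L=juliet R=bravo all differ -> CONFLICT
i=4: L=foxtrot=BASE, R=india -> take RIGHT -> india
i=5: L=echo R=echo -> agree -> echo

Answer: alpha
alpha
<<<<<<< LEFT
bravo
=======
echo
>>>>>>> RIGHT
<<<<<<< LEFT
juliet
=======
bravo
>>>>>>> RIGHT
india
echo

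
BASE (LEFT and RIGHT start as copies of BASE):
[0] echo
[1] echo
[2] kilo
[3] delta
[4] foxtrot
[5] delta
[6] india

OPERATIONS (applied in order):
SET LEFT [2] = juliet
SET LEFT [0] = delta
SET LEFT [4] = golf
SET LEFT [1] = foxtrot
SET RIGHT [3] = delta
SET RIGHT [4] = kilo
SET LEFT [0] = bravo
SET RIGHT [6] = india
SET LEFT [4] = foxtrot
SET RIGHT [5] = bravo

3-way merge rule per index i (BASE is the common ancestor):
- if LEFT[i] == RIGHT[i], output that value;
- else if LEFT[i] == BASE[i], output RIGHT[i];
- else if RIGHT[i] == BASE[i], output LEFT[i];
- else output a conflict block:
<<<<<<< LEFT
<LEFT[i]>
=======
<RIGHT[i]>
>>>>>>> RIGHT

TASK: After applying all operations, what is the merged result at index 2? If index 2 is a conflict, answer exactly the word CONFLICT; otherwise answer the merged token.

Answer: juliet

Derivation:
Final LEFT:  [bravo, foxtrot, juliet, delta, foxtrot, delta, india]
Final RIGHT: [echo, echo, kilo, delta, kilo, bravo, india]
i=0: L=bravo, R=echo=BASE -> take LEFT -> bravo
i=1: L=foxtrot, R=echo=BASE -> take LEFT -> foxtrot
i=2: L=juliet, R=kilo=BASE -> take LEFT -> juliet
i=3: L=delta R=delta -> agree -> delta
i=4: L=foxtrot=BASE, R=kilo -> take RIGHT -> kilo
i=5: L=delta=BASE, R=bravo -> take RIGHT -> bravo
i=6: L=india R=india -> agree -> india
Index 2 -> juliet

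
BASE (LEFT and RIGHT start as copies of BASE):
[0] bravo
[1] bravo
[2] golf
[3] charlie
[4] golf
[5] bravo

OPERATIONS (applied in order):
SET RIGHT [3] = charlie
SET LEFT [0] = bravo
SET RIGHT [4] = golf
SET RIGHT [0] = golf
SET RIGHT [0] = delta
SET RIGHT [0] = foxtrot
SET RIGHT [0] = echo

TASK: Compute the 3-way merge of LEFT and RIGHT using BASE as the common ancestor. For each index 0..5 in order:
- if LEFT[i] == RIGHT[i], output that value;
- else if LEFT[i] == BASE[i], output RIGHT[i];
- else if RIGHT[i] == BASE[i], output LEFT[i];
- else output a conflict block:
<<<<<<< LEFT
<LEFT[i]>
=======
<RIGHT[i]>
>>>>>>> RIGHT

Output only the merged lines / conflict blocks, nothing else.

Final LEFT:  [bravo, bravo, golf, charlie, golf, bravo]
Final RIGHT: [echo, bravo, golf, charlie, golf, bravo]
i=0: L=bravo=BASE, R=echo -> take RIGHT -> echo
i=1: L=bravo R=bravo -> agree -> bravo
i=2: L=golf R=golf -> agree -> golf
i=3: L=charlie R=charlie -> agree -> charlie
i=4: L=golf R=golf -> agree -> golf
i=5: L=bravo R=bravo -> agree -> bravo

Answer: echo
bravo
golf
charlie
golf
bravo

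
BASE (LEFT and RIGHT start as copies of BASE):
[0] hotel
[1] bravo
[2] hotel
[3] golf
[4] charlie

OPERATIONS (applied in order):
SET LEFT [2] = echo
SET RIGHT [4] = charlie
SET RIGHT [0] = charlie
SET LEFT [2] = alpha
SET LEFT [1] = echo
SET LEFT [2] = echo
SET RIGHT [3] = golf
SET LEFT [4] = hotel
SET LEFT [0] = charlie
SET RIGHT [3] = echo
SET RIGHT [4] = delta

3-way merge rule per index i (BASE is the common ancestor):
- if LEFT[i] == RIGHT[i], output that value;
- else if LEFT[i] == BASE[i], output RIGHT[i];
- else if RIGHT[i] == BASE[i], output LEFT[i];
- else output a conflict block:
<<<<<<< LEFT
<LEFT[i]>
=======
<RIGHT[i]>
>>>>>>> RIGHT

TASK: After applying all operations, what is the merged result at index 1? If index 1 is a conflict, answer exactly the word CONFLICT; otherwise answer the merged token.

Final LEFT:  [charlie, echo, echo, golf, hotel]
Final RIGHT: [charlie, bravo, hotel, echo, delta]
i=0: L=charlie R=charlie -> agree -> charlie
i=1: L=echo, R=bravo=BASE -> take LEFT -> echo
i=2: L=echo, R=hotel=BASE -> take LEFT -> echo
i=3: L=golf=BASE, R=echo -> take RIGHT -> echo
i=4: BASE=charlie L=hotel R=delta all differ -> CONFLICT
Index 1 -> echo

Answer: echo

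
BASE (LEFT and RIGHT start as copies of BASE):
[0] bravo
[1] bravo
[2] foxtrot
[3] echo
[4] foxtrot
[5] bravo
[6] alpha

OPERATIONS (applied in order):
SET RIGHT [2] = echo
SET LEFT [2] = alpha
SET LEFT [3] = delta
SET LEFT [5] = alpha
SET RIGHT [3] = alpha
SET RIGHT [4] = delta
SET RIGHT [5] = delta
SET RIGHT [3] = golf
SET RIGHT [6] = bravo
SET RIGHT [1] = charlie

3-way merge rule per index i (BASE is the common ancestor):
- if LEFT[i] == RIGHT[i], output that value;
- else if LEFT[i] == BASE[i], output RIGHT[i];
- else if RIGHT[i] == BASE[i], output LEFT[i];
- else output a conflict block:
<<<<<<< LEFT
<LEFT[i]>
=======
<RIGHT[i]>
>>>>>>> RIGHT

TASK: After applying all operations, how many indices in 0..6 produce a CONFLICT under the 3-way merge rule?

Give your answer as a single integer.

Answer: 3

Derivation:
Final LEFT:  [bravo, bravo, alpha, delta, foxtrot, alpha, alpha]
Final RIGHT: [bravo, charlie, echo, golf, delta, delta, bravo]
i=0: L=bravo R=bravo -> agree -> bravo
i=1: L=bravo=BASE, R=charlie -> take RIGHT -> charlie
i=2: BASE=foxtrot L=alpha R=echo all differ -> CONFLICT
i=3: BASE=echo L=delta R=golf all differ -> CONFLICT
i=4: L=foxtrot=BASE, R=delta -> take RIGHT -> delta
i=5: BASE=bravo L=alpha R=delta all differ -> CONFLICT
i=6: L=alpha=BASE, R=bravo -> take RIGHT -> bravo
Conflict count: 3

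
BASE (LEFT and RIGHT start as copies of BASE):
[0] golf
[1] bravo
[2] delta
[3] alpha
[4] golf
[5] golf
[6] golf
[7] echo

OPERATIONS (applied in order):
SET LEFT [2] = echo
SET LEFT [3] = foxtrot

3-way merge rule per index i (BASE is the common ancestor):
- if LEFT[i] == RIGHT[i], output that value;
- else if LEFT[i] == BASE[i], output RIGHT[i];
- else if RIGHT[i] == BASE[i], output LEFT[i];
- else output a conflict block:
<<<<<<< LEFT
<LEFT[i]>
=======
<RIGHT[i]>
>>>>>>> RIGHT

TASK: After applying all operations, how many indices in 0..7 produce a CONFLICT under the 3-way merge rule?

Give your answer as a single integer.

Final LEFT:  [golf, bravo, echo, foxtrot, golf, golf, golf, echo]
Final RIGHT: [golf, bravo, delta, alpha, golf, golf, golf, echo]
i=0: L=golf R=golf -> agree -> golf
i=1: L=bravo R=bravo -> agree -> bravo
i=2: L=echo, R=delta=BASE -> take LEFT -> echo
i=3: L=foxtrot, R=alpha=BASE -> take LEFT -> foxtrot
i=4: L=golf R=golf -> agree -> golf
i=5: L=golf R=golf -> agree -> golf
i=6: L=golf R=golf -> agree -> golf
i=7: L=echo R=echo -> agree -> echo
Conflict count: 0

Answer: 0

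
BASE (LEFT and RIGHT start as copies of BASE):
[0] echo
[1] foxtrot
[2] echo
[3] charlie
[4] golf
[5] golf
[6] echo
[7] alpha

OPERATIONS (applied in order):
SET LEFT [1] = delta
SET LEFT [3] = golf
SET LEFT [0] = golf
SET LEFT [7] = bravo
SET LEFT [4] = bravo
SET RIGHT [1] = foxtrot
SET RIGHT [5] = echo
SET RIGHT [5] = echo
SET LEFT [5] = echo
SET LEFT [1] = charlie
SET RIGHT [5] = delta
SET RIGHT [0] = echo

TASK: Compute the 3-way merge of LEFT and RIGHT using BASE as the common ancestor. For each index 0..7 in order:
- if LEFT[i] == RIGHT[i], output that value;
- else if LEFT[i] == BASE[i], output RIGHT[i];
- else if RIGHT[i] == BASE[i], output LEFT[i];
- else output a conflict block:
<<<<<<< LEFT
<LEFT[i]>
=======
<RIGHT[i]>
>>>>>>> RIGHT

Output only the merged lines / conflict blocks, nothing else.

Final LEFT:  [golf, charlie, echo, golf, bravo, echo, echo, bravo]
Final RIGHT: [echo, foxtrot, echo, charlie, golf, delta, echo, alpha]
i=0: L=golf, R=echo=BASE -> take LEFT -> golf
i=1: L=charlie, R=foxtrot=BASE -> take LEFT -> charlie
i=2: L=echo R=echo -> agree -> echo
i=3: L=golf, R=charlie=BASE -> take LEFT -> golf
i=4: L=bravo, R=golf=BASE -> take LEFT -> bravo
i=5: BASE=golf L=echo R=delta all differ -> CONFLICT
i=6: L=echo R=echo -> agree -> echo
i=7: L=bravo, R=alpha=BASE -> take LEFT -> bravo

Answer: golf
charlie
echo
golf
bravo
<<<<<<< LEFT
echo
=======
delta
>>>>>>> RIGHT
echo
bravo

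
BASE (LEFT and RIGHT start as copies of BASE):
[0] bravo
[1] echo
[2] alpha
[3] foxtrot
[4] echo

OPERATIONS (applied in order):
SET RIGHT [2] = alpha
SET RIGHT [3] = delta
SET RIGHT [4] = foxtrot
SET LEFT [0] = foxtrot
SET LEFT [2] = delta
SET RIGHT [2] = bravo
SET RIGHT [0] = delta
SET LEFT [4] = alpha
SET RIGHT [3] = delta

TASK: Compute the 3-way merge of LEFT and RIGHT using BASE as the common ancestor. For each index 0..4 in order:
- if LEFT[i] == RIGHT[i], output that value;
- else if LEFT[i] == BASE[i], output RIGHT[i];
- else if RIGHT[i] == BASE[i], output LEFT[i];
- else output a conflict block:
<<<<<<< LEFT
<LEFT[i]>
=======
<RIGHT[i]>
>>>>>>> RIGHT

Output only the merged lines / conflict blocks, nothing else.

Final LEFT:  [foxtrot, echo, delta, foxtrot, alpha]
Final RIGHT: [delta, echo, bravo, delta, foxtrot]
i=0: BASE=bravo L=foxtrot R=delta all differ -> CONFLICT
i=1: L=echo R=echo -> agree -> echo
i=2: BASE=alpha L=delta R=bravo all differ -> CONFLICT
i=3: L=foxtrot=BASE, R=delta -> take RIGHT -> delta
i=4: BASE=echo L=alpha R=foxtrot all differ -> CONFLICT

Answer: <<<<<<< LEFT
foxtrot
=======
delta
>>>>>>> RIGHT
echo
<<<<<<< LEFT
delta
=======
bravo
>>>>>>> RIGHT
delta
<<<<<<< LEFT
alpha
=======
foxtrot
>>>>>>> RIGHT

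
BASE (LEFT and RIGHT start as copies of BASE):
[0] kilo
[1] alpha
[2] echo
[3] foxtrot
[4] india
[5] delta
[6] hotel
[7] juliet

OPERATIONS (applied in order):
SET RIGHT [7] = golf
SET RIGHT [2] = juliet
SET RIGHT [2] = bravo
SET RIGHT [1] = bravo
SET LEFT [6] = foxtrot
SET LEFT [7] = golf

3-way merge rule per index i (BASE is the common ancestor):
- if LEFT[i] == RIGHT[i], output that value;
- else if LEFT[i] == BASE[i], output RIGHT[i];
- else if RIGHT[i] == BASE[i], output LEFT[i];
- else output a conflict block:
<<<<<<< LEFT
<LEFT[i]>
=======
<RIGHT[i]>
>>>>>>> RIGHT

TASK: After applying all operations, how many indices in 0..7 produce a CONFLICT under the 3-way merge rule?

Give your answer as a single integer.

Final LEFT:  [kilo, alpha, echo, foxtrot, india, delta, foxtrot, golf]
Final RIGHT: [kilo, bravo, bravo, foxtrot, india, delta, hotel, golf]
i=0: L=kilo R=kilo -> agree -> kilo
i=1: L=alpha=BASE, R=bravo -> take RIGHT -> bravo
i=2: L=echo=BASE, R=bravo -> take RIGHT -> bravo
i=3: L=foxtrot R=foxtrot -> agree -> foxtrot
i=4: L=india R=india -> agree -> india
i=5: L=delta R=delta -> agree -> delta
i=6: L=foxtrot, R=hotel=BASE -> take LEFT -> foxtrot
i=7: L=golf R=golf -> agree -> golf
Conflict count: 0

Answer: 0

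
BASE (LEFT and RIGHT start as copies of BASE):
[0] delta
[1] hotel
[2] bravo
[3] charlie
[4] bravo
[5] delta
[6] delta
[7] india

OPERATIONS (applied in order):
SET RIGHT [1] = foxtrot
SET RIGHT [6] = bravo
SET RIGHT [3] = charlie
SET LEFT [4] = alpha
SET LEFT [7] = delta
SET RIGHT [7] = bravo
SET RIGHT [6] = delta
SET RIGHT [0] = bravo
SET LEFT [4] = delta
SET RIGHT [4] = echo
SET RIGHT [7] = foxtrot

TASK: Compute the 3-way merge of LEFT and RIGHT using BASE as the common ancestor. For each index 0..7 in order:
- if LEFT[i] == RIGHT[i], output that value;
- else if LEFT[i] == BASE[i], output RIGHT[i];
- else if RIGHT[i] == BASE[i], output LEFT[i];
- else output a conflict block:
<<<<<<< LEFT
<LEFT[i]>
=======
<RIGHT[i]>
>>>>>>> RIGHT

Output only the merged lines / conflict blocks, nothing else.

Answer: bravo
foxtrot
bravo
charlie
<<<<<<< LEFT
delta
=======
echo
>>>>>>> RIGHT
delta
delta
<<<<<<< LEFT
delta
=======
foxtrot
>>>>>>> RIGHT

Derivation:
Final LEFT:  [delta, hotel, bravo, charlie, delta, delta, delta, delta]
Final RIGHT: [bravo, foxtrot, bravo, charlie, echo, delta, delta, foxtrot]
i=0: L=delta=BASE, R=bravo -> take RIGHT -> bravo
i=1: L=hotel=BASE, R=foxtrot -> take RIGHT -> foxtrot
i=2: L=bravo R=bravo -> agree -> bravo
i=3: L=charlie R=charlie -> agree -> charlie
i=4: BASE=bravo L=delta R=echo all differ -> CONFLICT
i=5: L=delta R=delta -> agree -> delta
i=6: L=delta R=delta -> agree -> delta
i=7: BASE=india L=delta R=foxtrot all differ -> CONFLICT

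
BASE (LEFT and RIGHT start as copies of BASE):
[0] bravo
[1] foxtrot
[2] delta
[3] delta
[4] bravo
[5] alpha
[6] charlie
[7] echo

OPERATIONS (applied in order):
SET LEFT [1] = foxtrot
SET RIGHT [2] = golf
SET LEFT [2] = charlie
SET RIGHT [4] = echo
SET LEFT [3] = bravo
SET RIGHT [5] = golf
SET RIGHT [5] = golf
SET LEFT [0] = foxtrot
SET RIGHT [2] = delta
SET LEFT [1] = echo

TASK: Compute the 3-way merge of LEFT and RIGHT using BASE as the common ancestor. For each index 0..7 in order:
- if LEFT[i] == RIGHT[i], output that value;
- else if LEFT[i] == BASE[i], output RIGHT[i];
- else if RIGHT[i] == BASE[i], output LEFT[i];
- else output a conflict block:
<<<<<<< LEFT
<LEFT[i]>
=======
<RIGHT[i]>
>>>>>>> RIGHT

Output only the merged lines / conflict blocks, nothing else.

Answer: foxtrot
echo
charlie
bravo
echo
golf
charlie
echo

Derivation:
Final LEFT:  [foxtrot, echo, charlie, bravo, bravo, alpha, charlie, echo]
Final RIGHT: [bravo, foxtrot, delta, delta, echo, golf, charlie, echo]
i=0: L=foxtrot, R=bravo=BASE -> take LEFT -> foxtrot
i=1: L=echo, R=foxtrot=BASE -> take LEFT -> echo
i=2: L=charlie, R=delta=BASE -> take LEFT -> charlie
i=3: L=bravo, R=delta=BASE -> take LEFT -> bravo
i=4: L=bravo=BASE, R=echo -> take RIGHT -> echo
i=5: L=alpha=BASE, R=golf -> take RIGHT -> golf
i=6: L=charlie R=charlie -> agree -> charlie
i=7: L=echo R=echo -> agree -> echo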